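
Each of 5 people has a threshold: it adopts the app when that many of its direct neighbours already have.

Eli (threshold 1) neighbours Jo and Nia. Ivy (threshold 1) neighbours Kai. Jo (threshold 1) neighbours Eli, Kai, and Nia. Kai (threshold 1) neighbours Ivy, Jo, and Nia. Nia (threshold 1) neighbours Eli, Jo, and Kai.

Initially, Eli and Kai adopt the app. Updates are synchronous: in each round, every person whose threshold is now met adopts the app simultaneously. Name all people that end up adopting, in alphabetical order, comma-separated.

Round 1 — Eli, Kai adopt the app (initial).
Round 2 — checking thresholds:
  Ivy: 1 of 1 neighbours ≥ 1, adopts the app.
  Jo: 2 of 3 neighbours ≥ 1, adopts the app.
  Nia: 2 of 3 neighbours ≥ 1, adopts the app.
Round 3 — no new adoptions; cascade stops.

Eli, Ivy, Jo, Kai, Nia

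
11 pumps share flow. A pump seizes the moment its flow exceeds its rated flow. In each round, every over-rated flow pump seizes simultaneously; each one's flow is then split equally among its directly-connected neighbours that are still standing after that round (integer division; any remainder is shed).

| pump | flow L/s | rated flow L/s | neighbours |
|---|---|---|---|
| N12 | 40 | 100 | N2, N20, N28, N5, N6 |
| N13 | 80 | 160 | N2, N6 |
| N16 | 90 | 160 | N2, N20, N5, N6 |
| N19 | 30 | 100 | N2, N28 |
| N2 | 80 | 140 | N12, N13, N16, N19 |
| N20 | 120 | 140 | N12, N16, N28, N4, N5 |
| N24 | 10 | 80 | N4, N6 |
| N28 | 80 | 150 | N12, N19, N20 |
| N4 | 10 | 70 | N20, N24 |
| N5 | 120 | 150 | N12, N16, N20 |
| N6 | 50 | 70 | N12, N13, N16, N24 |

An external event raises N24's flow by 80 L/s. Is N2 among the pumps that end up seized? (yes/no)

Round 1 — N24 at 90 > 80. N24 seizes.
  N24 sheds 90 L/s to N4, N6: 45 each.
    N4: 10+45 = 55 ≤ 70
    N6: 50+45 = 95 > 70
Round 2 — N6 seizes.
  N6 sheds 95 L/s to N12, N13, N16: 31 each (2 lost).
    N12: 40+31 = 71 ≤ 100
    N13: 80+31 = 111 ≤ 160
    N16: 90+31 = 121 ≤ 160
No further seizures.

no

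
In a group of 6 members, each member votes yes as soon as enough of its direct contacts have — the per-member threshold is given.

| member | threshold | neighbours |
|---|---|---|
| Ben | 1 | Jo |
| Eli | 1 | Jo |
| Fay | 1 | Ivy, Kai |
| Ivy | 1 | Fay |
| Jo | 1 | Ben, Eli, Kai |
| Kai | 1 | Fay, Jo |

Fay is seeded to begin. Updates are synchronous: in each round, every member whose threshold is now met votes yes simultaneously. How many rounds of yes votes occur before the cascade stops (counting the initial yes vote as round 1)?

Round 1 — Fay votes yes (initial).
Round 2 — checking thresholds:
  Ivy: 1 of 1 neighbours ≥ 1, votes yes.
  Kai: 1 of 2 neighbours ≥ 1, votes yes.
Round 3 — checking thresholds:
  Jo: 1 of 3 neighbours ≥ 1, votes yes.
Round 4 — checking thresholds:
  Ben: 1 of 1 neighbours ≥ 1, votes yes.
  Eli: 1 of 1 neighbours ≥ 1, votes yes.
Round 5 — no new yes votes; cascade stops.

4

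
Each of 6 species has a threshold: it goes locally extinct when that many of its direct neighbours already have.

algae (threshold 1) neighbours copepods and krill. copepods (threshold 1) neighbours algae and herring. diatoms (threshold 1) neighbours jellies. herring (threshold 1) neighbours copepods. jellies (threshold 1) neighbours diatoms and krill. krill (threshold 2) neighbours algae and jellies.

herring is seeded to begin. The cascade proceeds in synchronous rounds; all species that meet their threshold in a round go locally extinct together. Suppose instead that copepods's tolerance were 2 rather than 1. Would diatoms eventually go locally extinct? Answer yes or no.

With copepods's tolerance at 2:
Round 1 — herring goes locally extinct (initial).
Round 2 — no new extinctions; cascade stops.

no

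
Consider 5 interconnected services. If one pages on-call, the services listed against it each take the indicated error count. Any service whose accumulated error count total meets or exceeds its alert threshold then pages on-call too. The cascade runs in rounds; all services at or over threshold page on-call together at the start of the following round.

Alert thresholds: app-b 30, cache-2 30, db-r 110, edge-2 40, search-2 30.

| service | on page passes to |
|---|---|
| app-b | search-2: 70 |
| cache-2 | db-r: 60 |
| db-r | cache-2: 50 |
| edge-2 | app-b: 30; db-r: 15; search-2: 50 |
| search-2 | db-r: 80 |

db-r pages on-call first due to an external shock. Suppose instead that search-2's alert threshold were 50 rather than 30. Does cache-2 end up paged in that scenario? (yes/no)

With search-2's alert threshold at 50:
Round 1 — db-r pages on-call (initial).
  cache-2: +50 → 50 ≥ 30
Round 2 — cache-2 pages on-call.
No further pages.

yes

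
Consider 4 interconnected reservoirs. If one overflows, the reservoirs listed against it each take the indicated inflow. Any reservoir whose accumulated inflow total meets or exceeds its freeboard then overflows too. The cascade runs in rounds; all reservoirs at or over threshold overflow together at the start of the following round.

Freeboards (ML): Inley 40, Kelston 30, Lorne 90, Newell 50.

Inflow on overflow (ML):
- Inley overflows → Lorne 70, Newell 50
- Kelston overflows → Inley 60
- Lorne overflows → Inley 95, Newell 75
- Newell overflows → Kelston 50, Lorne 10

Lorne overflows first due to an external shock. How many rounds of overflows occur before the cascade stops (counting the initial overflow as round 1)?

3

Round 1 — Lorne overflows (initial).
  Inley: +95 → 95 ≥ 40
  Newell: +75 → 75 ≥ 50
Round 2 — Inley, Newell overflow.
  Kelston: +50 → 50 ≥ 30
Round 3 — Kelston overflows.
No further overflows.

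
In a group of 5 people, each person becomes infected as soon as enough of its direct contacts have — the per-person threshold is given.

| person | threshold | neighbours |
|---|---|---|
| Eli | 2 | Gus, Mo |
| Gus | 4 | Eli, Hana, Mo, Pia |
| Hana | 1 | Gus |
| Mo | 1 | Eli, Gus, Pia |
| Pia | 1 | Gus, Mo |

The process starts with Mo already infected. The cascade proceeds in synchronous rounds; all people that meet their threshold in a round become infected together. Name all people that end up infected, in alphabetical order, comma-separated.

Mo, Pia

Round 1 — Mo becomes infected (initial).
Round 2 — checking thresholds:
  Eli: 1 of 2 neighbours < 2, holds.
  Gus: 1 of 4 neighbours < 4, holds.
  Pia: 1 of 2 neighbours ≥ 1, becomes infected.
Round 3 — no new infections; cascade stops.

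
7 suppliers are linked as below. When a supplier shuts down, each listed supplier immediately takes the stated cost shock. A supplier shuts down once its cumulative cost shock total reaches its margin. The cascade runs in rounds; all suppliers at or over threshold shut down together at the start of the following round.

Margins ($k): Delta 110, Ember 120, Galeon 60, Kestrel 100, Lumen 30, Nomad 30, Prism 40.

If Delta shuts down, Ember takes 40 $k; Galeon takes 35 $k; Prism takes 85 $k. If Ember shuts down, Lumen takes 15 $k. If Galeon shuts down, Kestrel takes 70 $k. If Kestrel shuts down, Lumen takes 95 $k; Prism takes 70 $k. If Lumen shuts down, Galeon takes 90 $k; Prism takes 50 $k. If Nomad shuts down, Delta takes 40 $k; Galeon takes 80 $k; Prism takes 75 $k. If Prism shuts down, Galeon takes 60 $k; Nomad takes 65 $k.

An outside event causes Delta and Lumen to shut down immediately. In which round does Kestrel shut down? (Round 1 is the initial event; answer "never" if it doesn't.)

Round 1 — Delta, Lumen shut down (initial).
  Ember: +40 → 40 < 120
  Galeon: +35+90 → 125 ≥ 60
  Prism: +85+50 → 135 ≥ 40
Round 2 — Galeon, Prism shut down.
  Kestrel: +70 → 70 < 100
  Nomad: +65 → 65 ≥ 30
Round 3 — Nomad shuts down.
No further shutdowns.

never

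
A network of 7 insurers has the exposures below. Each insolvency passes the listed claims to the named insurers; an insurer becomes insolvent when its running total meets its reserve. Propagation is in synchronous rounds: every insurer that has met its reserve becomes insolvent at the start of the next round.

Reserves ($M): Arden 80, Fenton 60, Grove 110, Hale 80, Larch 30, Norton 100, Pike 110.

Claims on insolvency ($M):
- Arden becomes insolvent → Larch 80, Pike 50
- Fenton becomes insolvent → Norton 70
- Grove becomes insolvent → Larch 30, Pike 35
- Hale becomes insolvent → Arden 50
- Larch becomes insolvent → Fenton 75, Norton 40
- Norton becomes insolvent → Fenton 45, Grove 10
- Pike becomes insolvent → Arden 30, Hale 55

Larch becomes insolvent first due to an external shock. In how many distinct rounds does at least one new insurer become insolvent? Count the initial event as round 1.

Round 1 — Larch becomes insolvent (initial).
  Fenton: +75 → 75 ≥ 60
  Norton: +40 → 40 < 100
Round 2 — Fenton becomes insolvent.
  Norton: +70 → 110 ≥ 100
Round 3 — Norton becomes insolvent.
  Grove: +10 → 10 < 110
No further insolvencies.

3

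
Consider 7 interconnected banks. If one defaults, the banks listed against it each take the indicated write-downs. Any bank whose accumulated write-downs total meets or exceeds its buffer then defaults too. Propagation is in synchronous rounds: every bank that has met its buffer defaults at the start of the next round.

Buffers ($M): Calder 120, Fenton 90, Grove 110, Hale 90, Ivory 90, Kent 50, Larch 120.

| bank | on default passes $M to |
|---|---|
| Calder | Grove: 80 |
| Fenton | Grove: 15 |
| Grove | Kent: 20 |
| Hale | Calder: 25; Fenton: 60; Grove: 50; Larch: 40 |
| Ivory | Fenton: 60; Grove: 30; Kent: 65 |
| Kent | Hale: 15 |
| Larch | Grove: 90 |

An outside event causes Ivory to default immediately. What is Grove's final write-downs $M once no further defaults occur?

30

Round 1 — Ivory defaults (initial).
  Fenton: +60 → 60 < 90
  Grove: +30 → 30 < 110
  Kent: +65 → 65 ≥ 50
Round 2 — Kent defaults.
  Hale: +15 → 15 < 90
No further defaults.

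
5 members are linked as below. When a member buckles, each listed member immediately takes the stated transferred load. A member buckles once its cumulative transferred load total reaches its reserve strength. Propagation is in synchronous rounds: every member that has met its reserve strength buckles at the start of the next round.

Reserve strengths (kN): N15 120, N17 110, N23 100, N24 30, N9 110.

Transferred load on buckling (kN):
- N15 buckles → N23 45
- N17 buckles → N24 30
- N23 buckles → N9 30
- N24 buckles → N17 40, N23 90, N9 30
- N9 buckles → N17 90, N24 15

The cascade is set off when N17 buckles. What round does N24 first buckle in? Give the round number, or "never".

Round 1 — N17 buckles (initial).
  N24: +30 → 30 ≥ 30
Round 2 — N24 buckles.
  N23: +90 → 90 < 100
  N9: +30 → 30 < 110
No further bucklings.

2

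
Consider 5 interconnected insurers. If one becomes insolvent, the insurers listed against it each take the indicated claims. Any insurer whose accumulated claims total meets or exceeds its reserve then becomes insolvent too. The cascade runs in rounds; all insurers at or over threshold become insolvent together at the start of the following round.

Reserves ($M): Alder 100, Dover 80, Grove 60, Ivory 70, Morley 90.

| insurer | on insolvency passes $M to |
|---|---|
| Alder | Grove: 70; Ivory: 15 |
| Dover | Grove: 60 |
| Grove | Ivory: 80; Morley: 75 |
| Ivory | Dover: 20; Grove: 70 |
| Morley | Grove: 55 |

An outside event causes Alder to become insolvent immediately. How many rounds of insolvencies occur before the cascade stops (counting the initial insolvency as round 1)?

Round 1 — Alder becomes insolvent (initial).
  Grove: +70 → 70 ≥ 60
  Ivory: +15 → 15 < 70
Round 2 — Grove becomes insolvent.
  Ivory: +80 → 95 ≥ 70
  Morley: +75 → 75 < 90
Round 3 — Ivory becomes insolvent.
  Dover: +20 → 20 < 80
No further insolvencies.

3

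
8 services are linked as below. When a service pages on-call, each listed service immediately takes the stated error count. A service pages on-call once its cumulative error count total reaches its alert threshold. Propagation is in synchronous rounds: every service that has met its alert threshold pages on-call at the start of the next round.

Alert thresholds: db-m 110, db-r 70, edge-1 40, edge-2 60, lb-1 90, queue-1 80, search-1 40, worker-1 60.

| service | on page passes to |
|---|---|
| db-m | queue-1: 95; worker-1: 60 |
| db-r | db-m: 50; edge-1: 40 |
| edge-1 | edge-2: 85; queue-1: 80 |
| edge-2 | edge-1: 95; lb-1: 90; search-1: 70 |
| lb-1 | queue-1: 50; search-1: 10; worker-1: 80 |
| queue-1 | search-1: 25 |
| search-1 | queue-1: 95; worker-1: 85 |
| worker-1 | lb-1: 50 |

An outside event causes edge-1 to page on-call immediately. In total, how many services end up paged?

Round 1 — edge-1 pages on-call (initial).
  edge-2: +85 → 85 ≥ 60
  queue-1: +80 → 80 ≥ 80
Round 2 — edge-2, queue-1 page on-call.
  lb-1: +90 → 90 ≥ 90
  search-1: +70+25 → 95 ≥ 40
Round 3 — lb-1, search-1 page on-call.
  worker-1: +80+85 → 165 ≥ 60
Round 4 — worker-1 pages on-call.
No further pages.

6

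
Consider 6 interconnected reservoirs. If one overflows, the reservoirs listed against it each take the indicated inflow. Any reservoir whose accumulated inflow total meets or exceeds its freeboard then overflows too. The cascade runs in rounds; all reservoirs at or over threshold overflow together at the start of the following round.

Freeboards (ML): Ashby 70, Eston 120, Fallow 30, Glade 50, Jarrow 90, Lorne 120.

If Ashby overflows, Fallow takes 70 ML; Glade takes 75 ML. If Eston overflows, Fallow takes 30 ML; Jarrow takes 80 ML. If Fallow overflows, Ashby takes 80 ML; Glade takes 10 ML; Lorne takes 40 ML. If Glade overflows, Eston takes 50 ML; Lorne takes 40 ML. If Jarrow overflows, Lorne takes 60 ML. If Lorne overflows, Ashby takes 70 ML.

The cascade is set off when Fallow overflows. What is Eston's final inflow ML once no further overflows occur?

50

Round 1 — Fallow overflows (initial).
  Ashby: +80 → 80 ≥ 70
  Glade: +10 → 10 < 50
  Lorne: +40 → 40 < 120
Round 2 — Ashby overflows.
  Glade: +75 → 85 ≥ 50
Round 3 — Glade overflows.
  Eston: +50 → 50 < 120
  Lorne: +40 → 80 < 120
No further overflows.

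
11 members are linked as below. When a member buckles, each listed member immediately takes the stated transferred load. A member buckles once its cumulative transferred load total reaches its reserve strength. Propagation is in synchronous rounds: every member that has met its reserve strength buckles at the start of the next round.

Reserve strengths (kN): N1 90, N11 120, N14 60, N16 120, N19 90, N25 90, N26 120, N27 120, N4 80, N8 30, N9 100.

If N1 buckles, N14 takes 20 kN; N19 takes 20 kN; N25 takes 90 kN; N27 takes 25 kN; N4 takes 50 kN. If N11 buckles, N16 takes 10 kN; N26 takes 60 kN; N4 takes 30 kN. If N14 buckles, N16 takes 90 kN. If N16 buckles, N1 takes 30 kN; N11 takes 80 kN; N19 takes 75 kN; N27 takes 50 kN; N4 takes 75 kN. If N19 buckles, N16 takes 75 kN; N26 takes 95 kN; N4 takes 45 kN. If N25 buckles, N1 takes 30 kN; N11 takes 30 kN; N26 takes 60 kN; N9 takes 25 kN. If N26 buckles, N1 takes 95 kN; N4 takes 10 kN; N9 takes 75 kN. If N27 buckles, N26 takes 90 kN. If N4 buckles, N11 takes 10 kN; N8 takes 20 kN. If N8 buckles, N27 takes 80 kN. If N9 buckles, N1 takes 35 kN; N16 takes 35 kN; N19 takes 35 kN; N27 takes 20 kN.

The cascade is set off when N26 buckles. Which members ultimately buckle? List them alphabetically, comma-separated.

Round 1 — N26 buckles (initial).
  N1: +95 → 95 ≥ 90
  N4: +10 → 10 < 80
  N9: +75 → 75 < 100
Round 2 — N1 buckles.
  N14: +20 → 20 < 60
  N19: +20 → 20 < 90
  N25: +90 → 90 ≥ 90
  N27: +25 → 25 < 120
  N4: +50 → 60 < 80
Round 3 — N25 buckles.
  N11: +30 → 30 < 120
  N9: +25 → 100 ≥ 100
Round 4 — N9 buckles.
  N16: +35 → 35 < 120
  N19: +35 → 55 < 90
  N27: +20 → 45 < 120
No further bucklings.

N1, N25, N26, N9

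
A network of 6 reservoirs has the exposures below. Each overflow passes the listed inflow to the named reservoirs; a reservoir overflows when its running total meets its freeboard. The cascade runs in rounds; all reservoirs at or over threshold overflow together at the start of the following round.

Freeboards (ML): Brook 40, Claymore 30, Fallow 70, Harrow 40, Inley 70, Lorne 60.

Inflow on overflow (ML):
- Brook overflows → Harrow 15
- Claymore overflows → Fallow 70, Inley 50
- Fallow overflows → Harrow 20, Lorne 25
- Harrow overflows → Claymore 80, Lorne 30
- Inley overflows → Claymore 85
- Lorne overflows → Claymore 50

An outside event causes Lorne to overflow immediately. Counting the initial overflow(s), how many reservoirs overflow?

Round 1 — Lorne overflows (initial).
  Claymore: +50 → 50 ≥ 30
Round 2 — Claymore overflows.
  Fallow: +70 → 70 ≥ 70
  Inley: +50 → 50 < 70
Round 3 — Fallow overflows.
  Harrow: +20 → 20 < 40
No further overflows.

3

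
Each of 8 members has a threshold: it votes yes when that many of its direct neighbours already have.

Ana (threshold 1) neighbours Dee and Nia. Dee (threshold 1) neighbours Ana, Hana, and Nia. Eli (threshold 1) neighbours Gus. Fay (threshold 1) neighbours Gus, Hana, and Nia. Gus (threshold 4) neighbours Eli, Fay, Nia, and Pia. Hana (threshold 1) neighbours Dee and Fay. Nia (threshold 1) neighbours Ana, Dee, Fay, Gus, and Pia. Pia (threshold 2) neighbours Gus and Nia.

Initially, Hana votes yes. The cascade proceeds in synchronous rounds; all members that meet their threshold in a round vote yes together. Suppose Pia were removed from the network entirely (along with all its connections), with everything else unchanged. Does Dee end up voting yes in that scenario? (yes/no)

With Pia removed:
Round 1 — Hana votes yes (initial).
Round 2 — checking thresholds:
  Dee: 1 of 3 neighbours ≥ 1, votes yes.
  Fay: 1 of 3 neighbours ≥ 1, votes yes.
Round 3 — checking thresholds:
  Ana: 1 of 2 neighbours ≥ 1, votes yes.
  Gus: 1 of 3 neighbours < 4, not yet.
  Nia: 2 of 4 neighbours ≥ 1, votes yes.
Round 4 — no new yes votes; cascade stops.

yes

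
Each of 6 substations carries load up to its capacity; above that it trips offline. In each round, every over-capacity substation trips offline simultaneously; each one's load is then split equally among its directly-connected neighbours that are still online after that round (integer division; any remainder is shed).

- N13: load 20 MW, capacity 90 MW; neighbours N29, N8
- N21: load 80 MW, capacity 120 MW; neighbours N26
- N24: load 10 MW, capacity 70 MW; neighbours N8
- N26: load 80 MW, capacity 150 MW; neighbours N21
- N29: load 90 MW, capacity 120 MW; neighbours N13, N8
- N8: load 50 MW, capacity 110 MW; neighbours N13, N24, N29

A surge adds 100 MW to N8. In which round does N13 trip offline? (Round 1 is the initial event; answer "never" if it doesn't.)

3

Round 1 — N8 at 150 > 110. N8 trips offline.
  N8 sheds 150 MW to N13, N24, N29: 50 each.
    N13: 20+50 = 70 ≤ 90
    N24: 10+50 = 60 ≤ 70
    N29: 90+50 = 140 > 120
Round 2 — N29 trips offline.
  N29 sheds 140 MW to N13: 140 each.
    N13: 70+140 = 210 > 90
Round 3 — N13 trips offline.
  N13 sheds 210 MW: no online neighbours, lost.
No further trips.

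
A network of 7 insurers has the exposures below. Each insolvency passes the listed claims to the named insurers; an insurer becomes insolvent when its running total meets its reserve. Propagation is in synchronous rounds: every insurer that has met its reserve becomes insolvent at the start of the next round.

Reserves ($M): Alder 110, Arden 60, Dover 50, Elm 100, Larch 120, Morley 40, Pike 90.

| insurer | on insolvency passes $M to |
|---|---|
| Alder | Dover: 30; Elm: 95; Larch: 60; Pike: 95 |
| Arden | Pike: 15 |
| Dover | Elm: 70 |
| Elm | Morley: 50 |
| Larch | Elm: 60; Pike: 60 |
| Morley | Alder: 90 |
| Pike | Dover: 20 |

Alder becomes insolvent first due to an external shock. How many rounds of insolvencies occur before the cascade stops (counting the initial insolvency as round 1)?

5

Round 1 — Alder becomes insolvent (initial).
  Dover: +30 → 30 < 50
  Elm: +95 → 95 < 100
  Larch: +60 → 60 < 120
  Pike: +95 → 95 ≥ 90
Round 2 — Pike becomes insolvent.
  Dover: +20 → 50 ≥ 50
Round 3 — Dover becomes insolvent.
  Elm: +70 → 165 ≥ 100
Round 4 — Elm becomes insolvent.
  Morley: +50 → 50 ≥ 40
Round 5 — Morley becomes insolvent.
No further insolvencies.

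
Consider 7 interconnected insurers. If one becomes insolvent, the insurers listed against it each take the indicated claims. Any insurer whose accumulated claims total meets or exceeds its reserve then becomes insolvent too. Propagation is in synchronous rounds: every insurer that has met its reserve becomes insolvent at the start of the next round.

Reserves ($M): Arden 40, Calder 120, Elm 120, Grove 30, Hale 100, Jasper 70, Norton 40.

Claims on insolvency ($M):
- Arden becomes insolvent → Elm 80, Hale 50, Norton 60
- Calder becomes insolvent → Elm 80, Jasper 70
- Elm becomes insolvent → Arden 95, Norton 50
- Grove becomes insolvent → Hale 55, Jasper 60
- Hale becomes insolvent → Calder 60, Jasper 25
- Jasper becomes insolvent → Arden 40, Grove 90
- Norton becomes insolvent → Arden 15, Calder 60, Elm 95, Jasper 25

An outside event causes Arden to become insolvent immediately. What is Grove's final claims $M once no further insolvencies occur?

Round 1 — Arden becomes insolvent (initial).
  Elm: +80 → 80 < 120
  Hale: +50 → 50 < 100
  Norton: +60 → 60 ≥ 40
Round 2 — Norton becomes insolvent.
  Calder: +60 → 60 < 120
  Elm: +95 → 175 ≥ 120
  Jasper: +25 → 25 < 70
Round 3 — Elm becomes insolvent.
No further insolvencies.

0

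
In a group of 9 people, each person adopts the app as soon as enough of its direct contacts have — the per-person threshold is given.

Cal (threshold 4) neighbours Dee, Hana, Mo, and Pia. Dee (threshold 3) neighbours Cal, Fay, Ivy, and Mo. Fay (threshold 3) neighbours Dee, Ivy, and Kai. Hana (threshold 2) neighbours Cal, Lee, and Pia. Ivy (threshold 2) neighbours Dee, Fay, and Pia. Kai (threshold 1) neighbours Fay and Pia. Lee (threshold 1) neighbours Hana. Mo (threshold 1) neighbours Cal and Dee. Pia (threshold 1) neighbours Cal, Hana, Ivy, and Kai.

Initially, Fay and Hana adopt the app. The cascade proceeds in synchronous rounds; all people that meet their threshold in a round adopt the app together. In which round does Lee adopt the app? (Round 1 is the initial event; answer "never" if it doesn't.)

2

Round 1 — Fay, Hana adopt the app (initial).
Round 2 — checking thresholds:
  Cal: 1 of 4 neighbours < 4, below threshold.
  Dee: 1 of 4 neighbours < 3, below threshold.
  Ivy: 1 of 3 neighbours < 2, below threshold.
  Kai: 1 of 2 neighbours ≥ 1, adopts the app.
  Lee: 1 of 1 neighbours ≥ 1, adopts the app.
  Pia: 1 of 4 neighbours ≥ 1, adopts the app.
Round 3 — checking thresholds:
  Cal: 2 of 4 neighbours < 4, below threshold.
  Dee: 1 of 4 neighbours < 3, below threshold.
  Ivy: 2 of 3 neighbours ≥ 2, adopts the app.
Round 4 — no new adoptions; cascade stops.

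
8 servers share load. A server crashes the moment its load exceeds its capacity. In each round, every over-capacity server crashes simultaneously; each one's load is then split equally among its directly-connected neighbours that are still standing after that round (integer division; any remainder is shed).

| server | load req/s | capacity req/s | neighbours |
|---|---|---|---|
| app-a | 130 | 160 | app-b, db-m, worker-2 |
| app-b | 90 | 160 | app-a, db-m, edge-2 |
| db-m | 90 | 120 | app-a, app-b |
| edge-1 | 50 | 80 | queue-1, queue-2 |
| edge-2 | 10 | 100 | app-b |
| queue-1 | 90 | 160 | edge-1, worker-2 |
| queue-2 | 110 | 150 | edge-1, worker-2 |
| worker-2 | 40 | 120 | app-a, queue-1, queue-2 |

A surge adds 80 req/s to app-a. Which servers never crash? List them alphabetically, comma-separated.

Round 1 — app-a at 210 > 160. app-a crashes.
  app-a sheds 210 req/s to app-b, db-m, worker-2: 70 each.
    app-b: 90+70 = 160 ≤ 160
    db-m: 90+70 = 160 > 120
    worker-2: 40+70 = 110 ≤ 120
Round 2 — db-m crashes.
  db-m sheds 160 req/s to app-b: 160 each.
    app-b: 160+160 = 320 > 160
Round 3 — app-b crashes.
  app-b sheds 320 req/s to edge-2: 320 each.
    edge-2: 10+320 = 330 > 100
Round 4 — edge-2 crashes.
  edge-2 sheds 330 req/s: no online neighbours, lost.
No further crashes.

edge-1, queue-1, queue-2, worker-2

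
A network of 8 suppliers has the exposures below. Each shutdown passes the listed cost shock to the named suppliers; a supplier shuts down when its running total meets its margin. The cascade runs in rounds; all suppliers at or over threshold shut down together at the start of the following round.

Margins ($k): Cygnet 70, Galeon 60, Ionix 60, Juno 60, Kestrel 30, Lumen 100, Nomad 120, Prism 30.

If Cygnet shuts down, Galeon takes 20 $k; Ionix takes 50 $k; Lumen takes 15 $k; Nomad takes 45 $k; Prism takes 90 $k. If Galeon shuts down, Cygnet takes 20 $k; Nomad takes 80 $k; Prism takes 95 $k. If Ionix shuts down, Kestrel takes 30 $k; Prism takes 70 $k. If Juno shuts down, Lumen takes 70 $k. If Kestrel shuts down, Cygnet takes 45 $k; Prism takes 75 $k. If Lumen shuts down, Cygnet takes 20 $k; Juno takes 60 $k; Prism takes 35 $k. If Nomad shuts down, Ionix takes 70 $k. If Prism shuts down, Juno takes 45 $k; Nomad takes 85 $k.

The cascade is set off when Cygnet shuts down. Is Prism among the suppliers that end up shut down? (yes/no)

yes

Round 1 — Cygnet shuts down (initial).
  Galeon: +20 → 20 < 60
  Ionix: +50 → 50 < 60
  Lumen: +15 → 15 < 100
  Nomad: +45 → 45 < 120
  Prism: +90 → 90 ≥ 30
Round 2 — Prism shuts down.
  Juno: +45 → 45 < 60
  Nomad: +85 → 130 ≥ 120
Round 3 — Nomad shuts down.
  Ionix: +70 → 120 ≥ 60
Round 4 — Ionix shuts down.
  Kestrel: +30 → 30 ≥ 30
Round 5 — Kestrel shuts down.
No further shutdowns.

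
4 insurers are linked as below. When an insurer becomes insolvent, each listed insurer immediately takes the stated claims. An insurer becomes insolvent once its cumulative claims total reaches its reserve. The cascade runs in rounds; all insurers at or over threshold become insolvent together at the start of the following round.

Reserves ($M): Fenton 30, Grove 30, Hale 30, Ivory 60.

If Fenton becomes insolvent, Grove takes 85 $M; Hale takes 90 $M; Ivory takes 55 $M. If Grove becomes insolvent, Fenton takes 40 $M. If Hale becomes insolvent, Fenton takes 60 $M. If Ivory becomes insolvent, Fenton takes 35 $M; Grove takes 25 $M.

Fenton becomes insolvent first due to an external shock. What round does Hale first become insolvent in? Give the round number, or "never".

2

Round 1 — Fenton becomes insolvent (initial).
  Grove: +85 → 85 ≥ 30
  Hale: +90 → 90 ≥ 30
  Ivory: +55 → 55 < 60
Round 2 — Grove, Hale become insolvent.
No further insolvencies.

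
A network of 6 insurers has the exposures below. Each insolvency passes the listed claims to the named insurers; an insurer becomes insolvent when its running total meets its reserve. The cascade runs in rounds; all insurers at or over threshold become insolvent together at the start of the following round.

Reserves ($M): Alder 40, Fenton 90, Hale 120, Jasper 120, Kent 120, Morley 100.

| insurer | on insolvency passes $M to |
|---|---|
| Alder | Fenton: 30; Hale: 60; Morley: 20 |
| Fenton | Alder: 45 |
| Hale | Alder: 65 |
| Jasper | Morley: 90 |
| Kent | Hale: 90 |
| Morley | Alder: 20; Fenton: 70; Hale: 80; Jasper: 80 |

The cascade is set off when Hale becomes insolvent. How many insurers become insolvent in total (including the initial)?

Round 1 — Hale becomes insolvent (initial).
  Alder: +65 → 65 ≥ 40
Round 2 — Alder becomes insolvent.
  Fenton: +30 → 30 < 90
  Morley: +20 → 20 < 100
No further insolvencies.

2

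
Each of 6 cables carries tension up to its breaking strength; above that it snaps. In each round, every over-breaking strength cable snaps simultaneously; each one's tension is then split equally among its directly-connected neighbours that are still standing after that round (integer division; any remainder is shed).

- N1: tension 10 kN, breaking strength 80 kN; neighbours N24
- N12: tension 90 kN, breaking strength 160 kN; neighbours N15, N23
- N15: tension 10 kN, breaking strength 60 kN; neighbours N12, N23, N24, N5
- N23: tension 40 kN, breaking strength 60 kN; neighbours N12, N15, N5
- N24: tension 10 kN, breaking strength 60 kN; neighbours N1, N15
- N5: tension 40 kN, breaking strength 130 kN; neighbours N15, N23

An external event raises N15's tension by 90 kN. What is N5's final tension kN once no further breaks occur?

97

Round 1 — N15 at 100 > 60. N15 snaps.
  N15 sheds 100 kN to N12, N23, N24, N5: 25 each.
    N12: 90+25 = 115 ≤ 160
    N23: 40+25 = 65 > 60
    N24: 10+25 = 35 ≤ 60
    N5: 40+25 = 65 ≤ 130
Round 2 — N23 snaps.
  N23 sheds 65 kN to N12, N5: 32 each (1 lost).
    N12: 115+32 = 147 ≤ 160
    N5: 65+32 = 97 ≤ 130
No further breaks.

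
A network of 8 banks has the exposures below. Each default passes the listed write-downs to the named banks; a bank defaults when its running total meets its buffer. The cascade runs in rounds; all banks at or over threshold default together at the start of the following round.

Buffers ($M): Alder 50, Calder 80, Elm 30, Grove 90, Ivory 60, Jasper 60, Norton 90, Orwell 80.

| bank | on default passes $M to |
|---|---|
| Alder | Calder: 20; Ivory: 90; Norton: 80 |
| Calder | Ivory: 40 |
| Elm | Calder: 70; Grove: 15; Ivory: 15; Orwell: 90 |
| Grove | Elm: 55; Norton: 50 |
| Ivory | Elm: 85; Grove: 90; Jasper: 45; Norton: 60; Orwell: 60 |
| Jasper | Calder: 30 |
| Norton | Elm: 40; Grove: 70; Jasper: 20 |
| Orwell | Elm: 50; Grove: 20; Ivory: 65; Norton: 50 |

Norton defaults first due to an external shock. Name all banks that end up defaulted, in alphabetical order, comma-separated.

Calder, Elm, Grove, Ivory, Jasper, Norton, Orwell

Round 1 — Norton defaults (initial).
  Elm: +40 → 40 ≥ 30
  Grove: +70 → 70 < 90
  Jasper: +20 → 20 < 60
Round 2 — Elm defaults.
  Calder: +70 → 70 < 80
  Grove: +15 → 85 < 90
  Ivory: +15 → 15 < 60
  Orwell: +90 → 90 ≥ 80
Round 3 — Orwell defaults.
  Grove: +20 → 105 ≥ 90
  Ivory: +65 → 80 ≥ 60
Round 4 — Grove, Ivory default.
  Jasper: +45 → 65 ≥ 60
Round 5 — Jasper defaults.
  Calder: +30 → 100 ≥ 80
Round 6 — Calder defaults.
No further defaults.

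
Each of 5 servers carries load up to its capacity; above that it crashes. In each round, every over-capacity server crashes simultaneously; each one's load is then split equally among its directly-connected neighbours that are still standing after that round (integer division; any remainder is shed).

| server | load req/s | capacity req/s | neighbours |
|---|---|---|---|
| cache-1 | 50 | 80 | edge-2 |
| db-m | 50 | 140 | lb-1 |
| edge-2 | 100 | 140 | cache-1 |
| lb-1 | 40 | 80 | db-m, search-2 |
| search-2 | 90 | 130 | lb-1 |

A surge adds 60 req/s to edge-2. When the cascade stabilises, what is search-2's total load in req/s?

Round 1 — edge-2 at 160 > 140. edge-2 crashes.
  edge-2 sheds 160 req/s to cache-1: 160 each.
    cache-1: 50+160 = 210 > 80
Round 2 — cache-1 crashes.
  cache-1 sheds 210 req/s: no online neighbours, lost.
No further crashes.

90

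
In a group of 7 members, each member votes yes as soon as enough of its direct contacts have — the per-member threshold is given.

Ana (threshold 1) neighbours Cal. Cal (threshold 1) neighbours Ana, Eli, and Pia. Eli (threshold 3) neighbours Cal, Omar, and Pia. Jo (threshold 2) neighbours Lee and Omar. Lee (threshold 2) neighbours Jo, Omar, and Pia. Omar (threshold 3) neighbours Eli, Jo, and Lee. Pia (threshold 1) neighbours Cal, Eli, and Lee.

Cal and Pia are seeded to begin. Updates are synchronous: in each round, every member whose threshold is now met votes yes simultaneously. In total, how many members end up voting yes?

Round 1 — Cal, Pia vote yes (initial).
Round 2 — checking thresholds:
  Ana: 1 of 1 neighbours ≥ 1, votes yes.
  Eli: 2 of 3 neighbours < 3, not yet.
  Lee: 1 of 3 neighbours < 2, not yet.
Round 3 — no new yes votes; cascade stops.

3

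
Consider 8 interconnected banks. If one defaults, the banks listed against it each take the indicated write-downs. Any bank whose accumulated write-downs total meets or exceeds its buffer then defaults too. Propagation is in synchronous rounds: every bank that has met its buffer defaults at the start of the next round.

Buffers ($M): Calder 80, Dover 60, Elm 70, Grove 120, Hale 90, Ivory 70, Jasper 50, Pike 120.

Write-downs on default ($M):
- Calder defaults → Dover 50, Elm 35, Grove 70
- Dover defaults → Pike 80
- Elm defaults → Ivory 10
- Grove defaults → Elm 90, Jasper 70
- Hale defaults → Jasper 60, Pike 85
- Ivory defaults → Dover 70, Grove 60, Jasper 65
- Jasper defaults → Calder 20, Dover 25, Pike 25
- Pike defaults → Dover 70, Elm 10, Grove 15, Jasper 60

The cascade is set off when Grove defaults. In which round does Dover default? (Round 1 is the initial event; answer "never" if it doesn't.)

never

Round 1 — Grove defaults (initial).
  Elm: +90 → 90 ≥ 70
  Jasper: +70 → 70 ≥ 50
Round 2 — Elm, Jasper default.
  Calder: +20 → 20 < 80
  Dover: +25 → 25 < 60
  Ivory: +10 → 10 < 70
  Pike: +25 → 25 < 120
No further defaults.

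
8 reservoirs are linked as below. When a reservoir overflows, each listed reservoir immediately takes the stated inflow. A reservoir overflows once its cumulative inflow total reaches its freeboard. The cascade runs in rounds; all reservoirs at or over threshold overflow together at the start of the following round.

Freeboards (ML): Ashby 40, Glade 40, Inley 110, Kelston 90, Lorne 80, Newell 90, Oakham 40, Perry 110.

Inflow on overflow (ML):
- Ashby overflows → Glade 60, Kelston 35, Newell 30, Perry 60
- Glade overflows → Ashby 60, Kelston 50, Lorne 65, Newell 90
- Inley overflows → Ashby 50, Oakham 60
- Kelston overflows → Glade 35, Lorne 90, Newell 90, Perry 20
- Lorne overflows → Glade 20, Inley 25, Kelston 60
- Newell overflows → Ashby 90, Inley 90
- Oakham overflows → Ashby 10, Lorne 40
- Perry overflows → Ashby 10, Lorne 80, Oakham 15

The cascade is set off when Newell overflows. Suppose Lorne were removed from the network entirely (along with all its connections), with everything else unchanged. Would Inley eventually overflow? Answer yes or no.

With Lorne removed:
Round 1 — Newell overflows (initial).
  Ashby: +90 → 90 ≥ 40
  Inley: +90 → 90 < 110
Round 2 — Ashby overflows.
  Glade: +60 → 60 ≥ 40
  Kelston: +35 → 35 < 90
  Perry: +60 → 60 < 110
Round 3 — Glade overflows.
  Kelston: +50 → 85 < 90
No further overflows.

no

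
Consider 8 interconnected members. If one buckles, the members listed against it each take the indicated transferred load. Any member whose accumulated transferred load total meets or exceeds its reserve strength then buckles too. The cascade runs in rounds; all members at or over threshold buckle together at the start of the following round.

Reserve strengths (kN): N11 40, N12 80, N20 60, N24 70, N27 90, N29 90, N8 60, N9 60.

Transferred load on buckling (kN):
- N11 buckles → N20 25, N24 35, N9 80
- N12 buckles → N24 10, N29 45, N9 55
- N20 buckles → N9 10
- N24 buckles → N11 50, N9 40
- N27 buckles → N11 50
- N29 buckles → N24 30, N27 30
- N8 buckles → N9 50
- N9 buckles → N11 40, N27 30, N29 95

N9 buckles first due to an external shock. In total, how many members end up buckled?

Round 1 — N9 buckles (initial).
  N11: +40 → 40 ≥ 40
  N27: +30 → 30 < 90
  N29: +95 → 95 ≥ 90
Round 2 — N11, N29 buckle.
  N20: +25 → 25 < 60
  N24: +35+30 → 65 < 70
  N27: +30 → 60 < 90
No further bucklings.

3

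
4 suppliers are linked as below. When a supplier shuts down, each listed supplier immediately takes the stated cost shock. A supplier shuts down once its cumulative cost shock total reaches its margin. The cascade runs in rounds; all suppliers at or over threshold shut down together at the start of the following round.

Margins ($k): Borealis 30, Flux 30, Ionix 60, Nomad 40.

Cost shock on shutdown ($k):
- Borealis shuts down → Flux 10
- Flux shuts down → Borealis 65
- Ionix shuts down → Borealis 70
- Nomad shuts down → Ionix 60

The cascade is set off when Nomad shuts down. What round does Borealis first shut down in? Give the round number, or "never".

Round 1 — Nomad shuts down (initial).
  Ionix: +60 → 60 ≥ 60
Round 2 — Ionix shuts down.
  Borealis: +70 → 70 ≥ 30
Round 3 — Borealis shuts down.
  Flux: +10 → 10 < 30
No further shutdowns.

3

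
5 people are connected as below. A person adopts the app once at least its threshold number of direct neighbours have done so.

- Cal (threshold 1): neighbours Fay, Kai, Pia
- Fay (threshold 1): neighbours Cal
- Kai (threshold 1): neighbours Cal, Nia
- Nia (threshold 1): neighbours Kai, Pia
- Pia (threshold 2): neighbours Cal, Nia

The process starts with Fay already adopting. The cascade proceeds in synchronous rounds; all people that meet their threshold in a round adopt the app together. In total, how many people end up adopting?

5

Round 1 — Fay adopts the app (initial).
Round 2 — checking thresholds:
  Cal: 1 of 3 neighbours ≥ 1, adopts the app.
Round 3 — checking thresholds:
  Kai: 1 of 2 neighbours ≥ 1, adopts the app.
  Pia: 1 of 2 neighbours < 2, holds.
Round 4 — checking thresholds:
  Nia: 1 of 2 neighbours ≥ 1, adopts the app.
  Pia: 1 of 2 neighbours < 2, holds.
Round 5 — checking thresholds:
  Pia: 2 of 2 neighbours ≥ 2, adopts the app.
Round 6 — no new adoptions; cascade stops.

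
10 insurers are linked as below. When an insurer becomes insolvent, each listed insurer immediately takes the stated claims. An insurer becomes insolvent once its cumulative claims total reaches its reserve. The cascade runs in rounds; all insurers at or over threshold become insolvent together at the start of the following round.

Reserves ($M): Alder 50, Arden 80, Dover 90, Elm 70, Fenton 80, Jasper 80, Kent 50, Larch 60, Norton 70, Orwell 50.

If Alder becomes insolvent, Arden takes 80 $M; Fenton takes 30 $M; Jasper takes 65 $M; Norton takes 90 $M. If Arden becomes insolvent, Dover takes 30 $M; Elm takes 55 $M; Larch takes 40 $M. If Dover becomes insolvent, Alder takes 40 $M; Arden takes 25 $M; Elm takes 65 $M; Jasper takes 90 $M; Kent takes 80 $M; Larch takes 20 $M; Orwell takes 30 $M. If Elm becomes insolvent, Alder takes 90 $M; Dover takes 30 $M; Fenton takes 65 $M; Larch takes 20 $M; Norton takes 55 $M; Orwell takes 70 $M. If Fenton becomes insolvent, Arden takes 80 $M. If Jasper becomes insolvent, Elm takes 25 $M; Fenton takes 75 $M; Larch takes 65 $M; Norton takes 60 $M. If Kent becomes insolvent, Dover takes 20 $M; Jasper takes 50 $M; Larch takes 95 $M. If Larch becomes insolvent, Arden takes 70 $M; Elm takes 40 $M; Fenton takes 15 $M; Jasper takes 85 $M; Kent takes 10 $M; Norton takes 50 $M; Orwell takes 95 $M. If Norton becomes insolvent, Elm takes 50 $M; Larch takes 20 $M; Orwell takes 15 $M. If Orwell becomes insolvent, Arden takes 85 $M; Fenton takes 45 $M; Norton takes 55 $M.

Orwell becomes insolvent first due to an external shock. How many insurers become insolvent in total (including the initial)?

2

Round 1 — Orwell becomes insolvent (initial).
  Arden: +85 → 85 ≥ 80
  Fenton: +45 → 45 < 80
  Norton: +55 → 55 < 70
Round 2 — Arden becomes insolvent.
  Dover: +30 → 30 < 90
  Elm: +55 → 55 < 70
  Larch: +40 → 40 < 60
No further insolvencies.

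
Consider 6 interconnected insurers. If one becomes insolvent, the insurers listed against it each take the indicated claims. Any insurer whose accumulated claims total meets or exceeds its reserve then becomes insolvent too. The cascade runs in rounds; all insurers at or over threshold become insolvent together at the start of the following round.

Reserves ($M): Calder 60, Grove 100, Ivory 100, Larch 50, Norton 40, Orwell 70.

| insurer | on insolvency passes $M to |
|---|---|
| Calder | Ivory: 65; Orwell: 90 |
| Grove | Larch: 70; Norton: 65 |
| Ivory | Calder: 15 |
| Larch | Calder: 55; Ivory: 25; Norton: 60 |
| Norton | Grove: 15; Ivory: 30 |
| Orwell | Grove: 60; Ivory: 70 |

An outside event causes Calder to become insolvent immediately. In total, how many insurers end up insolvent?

Round 1 — Calder becomes insolvent (initial).
  Ivory: +65 → 65 < 100
  Orwell: +90 → 90 ≥ 70
Round 2 — Orwell becomes insolvent.
  Grove: +60 → 60 < 100
  Ivory: +70 → 135 ≥ 100
Round 3 — Ivory becomes insolvent.
No further insolvencies.

3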